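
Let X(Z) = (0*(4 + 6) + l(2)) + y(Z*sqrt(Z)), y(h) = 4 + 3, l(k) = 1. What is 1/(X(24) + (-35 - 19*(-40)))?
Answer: 1/733 ≈ 0.0013643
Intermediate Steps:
y(h) = 7
X(Z) = 8 (X(Z) = (0*(4 + 6) + 1) + 7 = (0*10 + 1) + 7 = (0 + 1) + 7 = 1 + 7 = 8)
1/(X(24) + (-35 - 19*(-40))) = 1/(8 + (-35 - 19*(-40))) = 1/(8 + (-35 + 760)) = 1/(8 + 725) = 1/733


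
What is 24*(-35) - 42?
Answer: -882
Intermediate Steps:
24*(-35) - 42 = -840 - 42 = -882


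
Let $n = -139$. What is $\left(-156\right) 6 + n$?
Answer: $-1075$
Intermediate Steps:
$\left(-156\right) 6 + n = \left(-156\right) 6 - 139 = -936 - 139 = -1075$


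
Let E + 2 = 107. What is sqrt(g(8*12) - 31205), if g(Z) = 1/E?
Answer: 2*I*sqrt(86008755)/105 ≈ 176.65*I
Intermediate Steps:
E = 105 (E = -2 + 107 = 105)
g(Z) = 1/105
sqrt(g(8*12) - 31205) = sqrt(1/105 - 31205) = sqrt(-3276524/105) = 2*I*sqrt(86008755)/105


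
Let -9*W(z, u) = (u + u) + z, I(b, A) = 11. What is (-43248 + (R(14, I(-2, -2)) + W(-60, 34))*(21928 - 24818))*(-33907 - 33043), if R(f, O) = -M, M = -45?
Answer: 102872825900/9 ≈ 1.1430e+10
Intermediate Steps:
W(z, u) = -2*u/9 - z/9 (W(z, u) = -((u + u) + z)/9 = -(2*u + z)/9 = -(z + 2*u)/9 = -2*u/9 - z/9)
R(f, O) = 45 (R(f, O) = -1*(-45) = 45)
(-43248 + (R(14, I(-2, -2)) + W(-60, 34))*(21928 - 24818))*(-33907 - 33043) = (-43248 + (45 + (-2/9*34 - 1/9*(-60)))*(21928 - 24818))*(-33907 - 33043) = (-43248 + (45 + (-68/9 + 20/3))*(-2890))*(-66950) = (-43248 + (45 - 8/9)*(-2890))*(-66950) = (-43248 + (397/9)*(-2890))*(-66950) = (-43248 - 1147330/9)*(-66950) = -1536562/9*(-66950) = 102872825900/9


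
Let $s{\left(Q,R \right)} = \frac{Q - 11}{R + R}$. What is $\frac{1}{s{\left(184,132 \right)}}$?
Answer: $\frac{264}{173} \approx 1.526$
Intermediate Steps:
$s{\left(Q,R \right)} = \frac{-11 + Q}{2 R}$
$\frac{1}{s{\left(184,132 \right)}} = \frac{1}{\frac{1}{2} \cdot \frac{1}{132} \left(-11 + 184\right)} = \frac{1}{\frac{1}{2} \cdot \frac{1}{132} \cdot 173} = \frac{1}{\frac{173}{264}} = \frac{264}{173}$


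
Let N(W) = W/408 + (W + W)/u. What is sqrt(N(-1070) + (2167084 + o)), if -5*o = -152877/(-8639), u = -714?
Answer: sqrt(2061287130121453559535)/30841230 ≈ 1472.1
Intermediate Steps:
o = -152877/43195 (o = -(-152877)/(5*(-8639)) = -(-152877)*(-1)/(5*8639) = -1/5*152877/8639 = -152877/43195 ≈ -3.5392)
N(W) = -W/2856 (N(W) = W/408 + (W + W)/(-714) = W*(1/408) + (2*W)*(-1/714) = W/408 - W/357 = -W/2856)
sqrt(N(-1070) + (2167084 + o)) = sqrt(-1/2856*(-1070) + (2167084 - 152877/43195)) = sqrt(535/1428 + 93607040503/43195) = sqrt(133670876947609/61682460) = sqrt(2061287130121453559535)/30841230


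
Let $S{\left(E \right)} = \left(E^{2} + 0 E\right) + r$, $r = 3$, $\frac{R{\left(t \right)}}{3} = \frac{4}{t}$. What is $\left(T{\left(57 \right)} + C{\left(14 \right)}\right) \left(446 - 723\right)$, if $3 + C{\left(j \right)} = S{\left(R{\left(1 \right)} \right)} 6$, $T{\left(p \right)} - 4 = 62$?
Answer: $-261765$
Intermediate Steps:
$R{\left(t \right)} = \frac{12}{t}$ ($R{\left(t \right)} = 3 \frac{4}{t} = \frac{12}{t}$)
$T{\left(p \right)} = 66$ ($T{\left(p \right)} = 4 + 62 = 66$)
$S{\left(E \right)} = 3 + E^{2}$ ($S{\left(E \right)} = \left(E^{2} + 0 E\right) + 3 = \left(E^{2} + 0\right) + 3 = E^{2} + 3 = 3 + E^{2}$)
$C{\left(j \right)} = 879$ ($C{\left(j \right)} = -3 + \left(3 + \left(\frac{12}{1}\right)^{2}\right) 6 = -3 + \left(3 + \left(12 \cdot 1\right)^{2}\right) 6 = -3 + \left(3 + 12^{2}\right) 6 = -3 + \left(3 + 144\right) 6 = -3 + 147 \cdot 6 = -3 + 882 = 879$)
$\left(T{\left(57 \right)} + C{\left(14 \right)}\right) \left(446 - 723\right) = \left(66 + 879\right) \left(446 - 723\right) = 945 \left(-277\right) = -261765$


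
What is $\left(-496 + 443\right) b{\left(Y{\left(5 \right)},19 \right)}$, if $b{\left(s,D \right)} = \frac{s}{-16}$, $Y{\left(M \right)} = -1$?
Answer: $- \frac{53}{16} \approx -3.3125$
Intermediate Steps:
$b{\left(s,D \right)} = - \frac{s}{16}$ ($b{\left(s,D \right)} = s \left(- \frac{1}{16}\right) = - \frac{s}{16}$)
$\left(-496 + 443\right) b{\left(Y{\left(5 \right)},19 \right)} = \left(-496 + 443\right) \left(\left(- \frac{1}{16}\right) \left(-1\right)\right) = \left(-53\right) \frac{1}{16} = - \frac{53}{16}$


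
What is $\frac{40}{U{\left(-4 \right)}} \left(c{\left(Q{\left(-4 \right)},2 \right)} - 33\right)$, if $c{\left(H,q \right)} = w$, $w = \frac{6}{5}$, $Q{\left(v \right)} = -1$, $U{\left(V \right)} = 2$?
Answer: $-636$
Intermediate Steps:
$w = \frac{6}{5}$ ($w = 6 \cdot \frac{1}{5} = \frac{6}{5} \approx 1.2$)
$c{\left(H,q \right)} = \frac{6}{5}$
$\frac{40}{U{\left(-4 \right)}} \left(c{\left(Q{\left(-4 \right)},2 \right)} - 33\right) = \frac{40}{2} \left(\frac{6}{5} - 33\right) = 40 \cdot \frac{1}{2} \left(- \frac{159}{5}\right) = 20 \left(- \frac{159}{5}\right) = -636$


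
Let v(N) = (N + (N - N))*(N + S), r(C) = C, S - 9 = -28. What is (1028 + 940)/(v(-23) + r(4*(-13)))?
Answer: 984/457 ≈ 2.1532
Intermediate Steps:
S = -19 (S = 9 - 28 = -19)
v(N) = N*(-19 + N) (v(N) = (N + (N - N))*(N - 19) = (N + 0)*(-19 + N) = N*(-19 + N))
(1028 + 940)/(v(-23) + r(4*(-13))) = (1028 + 940)/(-23*(-19 - 23) + 4*(-13)) = 1968/(-23*(-42) - 52) = 1968/(966 - 52) = 1968/914 = 1968*(1/914) = 984/457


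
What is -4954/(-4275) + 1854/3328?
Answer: 12206381/7113600 ≈ 1.7159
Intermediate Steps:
-4954/(-4275) + 1854/3328 = -4954*(-1/4275) + 1854*(1/3328) = 4954/4275 + 927/1664 = 12206381/7113600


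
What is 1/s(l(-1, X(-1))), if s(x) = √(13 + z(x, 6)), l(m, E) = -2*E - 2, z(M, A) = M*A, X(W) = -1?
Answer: √13/13 ≈ 0.27735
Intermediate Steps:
z(M, A) = A*M
l(m, E) = -2 - 2*E
s(x) = √(13 + 6*x)
1/s(l(-1, X(-1))) = 1/(√(13 + 6*(-2 - 2*(-1)))) = 1/(√(13 + 6*(-2 + 2))) = 1/(√(13 + 6*0)) = 1/(√(13 + 0)) = 1/(√13) = √13/13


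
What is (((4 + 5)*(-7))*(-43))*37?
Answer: 100233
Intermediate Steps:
(((4 + 5)*(-7))*(-43))*37 = ((9*(-7))*(-43))*37 = -63*(-43)*37 = 2709*37 = 100233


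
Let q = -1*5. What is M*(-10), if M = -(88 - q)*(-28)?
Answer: -26040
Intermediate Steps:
q = -5
M = 2604 (M = -(88 - 1*(-5))*(-28) = -(88 + 5)*(-28) = -1*93*(-28) = -93*(-28) = 2604)
M*(-10) = 2604*(-10) = -26040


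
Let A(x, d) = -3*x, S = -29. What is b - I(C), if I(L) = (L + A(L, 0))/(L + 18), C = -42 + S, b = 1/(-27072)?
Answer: 3844171/1434816 ≈ 2.6792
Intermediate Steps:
b = -1/27072 ≈ -3.6939e-5
C = -71 (C = -42 - 29 = -71)
I(L) = -2*L/(18 + L) (I(L) = (L - 3*L)/(L + 18) = (-2*L)/(18 + L) = -2*L/(18 + L))
b - I(C) = -1/27072 - (-2)*(-71)/(18 - 71) = -1/27072 - (-2)*(-71)/(-53) = -1/27072 - (-2)*(-71)*(-1)/53 = -1/27072 - 1*(-142/53) = -1/27072 + 142/53 = 3844171/1434816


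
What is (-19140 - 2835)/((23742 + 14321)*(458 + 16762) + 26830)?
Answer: -4395/131094338 ≈ -3.3525e-5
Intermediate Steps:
(-19140 - 2835)/((23742 + 14321)*(458 + 16762) + 26830) = -21975/(38063*17220 + 26830) = -21975/(655444860 + 26830) = -21975/655471690 = -21975*1/655471690 = -4395/131094338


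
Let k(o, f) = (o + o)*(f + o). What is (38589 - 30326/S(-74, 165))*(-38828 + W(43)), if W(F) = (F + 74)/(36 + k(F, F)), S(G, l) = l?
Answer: -1828624733812361/1226280 ≈ -1.4912e+9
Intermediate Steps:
k(o, f) = 2*o*(f + o) (k(o, f) = (2*o)*(f + o) = 2*o*(f + o))
W(F) = (74 + F)/(36 + 4*F²) (W(F) = (F + 74)/(36 + 2*F*(F + F)) = (74 + F)/(36 + 2*F*(2*F)) = (74 + F)/(36 + 4*F²))
(38589 - 30326/S(-74, 165))*(-38828 + W(43)) = (38589 - 30326/165)*(-38828 + (74 + 43)/(4*(9 + 43²))) = (38589 - 30326*1/165)*(-38828 + (¼)*117/(9 + 1849)) = (38589 - 30326/165)*(-38828 + (¼)*117/1858) = 6336859*(-38828 + (¼)*(1/1858)*117)/165 = 6336859*(-38828 + 117/7432)/165 = (6336859/165)*(-288569579/7432) = -1828624733812361/1226280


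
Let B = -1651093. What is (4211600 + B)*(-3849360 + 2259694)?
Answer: -4070350920662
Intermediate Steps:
(4211600 + B)*(-3849360 + 2259694) = (4211600 - 1651093)*(-3849360 + 2259694) = 2560507*(-1589666) = -4070350920662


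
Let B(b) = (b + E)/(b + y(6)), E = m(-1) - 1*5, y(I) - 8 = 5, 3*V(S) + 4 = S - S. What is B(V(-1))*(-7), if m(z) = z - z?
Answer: 19/5 ≈ 3.8000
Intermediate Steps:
V(S) = -4/3 (V(S) = -4/3 + (S - S)/3 = -4/3 + (⅓)*0 = -4/3 + 0 = -4/3)
m(z) = 0
y(I) = 13 (y(I) = 8 + 5 = 13)
E = -5 (E = 0 - 1*5 = 0 - 5 = -5)
B(b) = (-5 + b)/(13 + b) (B(b) = (b - 5)/(b + 13) = (-5 + b)/(13 + b))
B(V(-1))*(-7) = ((-5 - 4/3)/(13 - 4/3))*(-7) = (-19/3/(35/3))*(-7) = ((3/35)*(-19/3))*(-7) = -19/35*(-7) = 19/5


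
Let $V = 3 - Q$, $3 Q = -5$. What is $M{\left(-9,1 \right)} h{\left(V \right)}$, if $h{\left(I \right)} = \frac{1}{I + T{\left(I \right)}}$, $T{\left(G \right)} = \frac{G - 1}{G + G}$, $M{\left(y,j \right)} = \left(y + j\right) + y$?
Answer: $- \frac{84}{25} \approx -3.36$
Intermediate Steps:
$M{\left(y,j \right)} = j + 2 y$ ($M{\left(y,j \right)} = \left(j + y\right) + y = j + 2 y$)
$Q = - \frac{5}{3}$ ($Q = \frac{1}{3} \left(-5\right) = - \frac{5}{3} \approx -1.6667$)
$T{\left(G \right)} = \frac{-1 + G}{2 G}$
$V = \frac{14}{3}$ ($V = 3 - - \frac{5}{3} = 3 + \frac{5}{3} = \frac{14}{3} \approx 4.6667$)
$h{\left(I \right)} = \frac{1}{I + \frac{-1 + I}{2 I}}$
$M{\left(-9,1 \right)} h{\left(V \right)} = \left(1 + 2 \left(-9\right)\right) 2 \cdot \frac{14}{3} \frac{1}{-1 + \frac{14}{3} + 2 \left(\frac{14}{3}\right)^{2}} = \left(1 - 18\right) 2 \cdot \frac{14}{3} \frac{1}{-1 + \frac{14}{3} + 2 \cdot \frac{196}{9}} = - 17 \cdot 2 \cdot \frac{14}{3} \frac{1}{-1 + \frac{14}{3} + \frac{392}{9}} = - 17 \cdot 2 \cdot \frac{14}{3} \frac{1}{\frac{425}{9}} = - 17 \cdot 2 \cdot \frac{14}{3} \cdot \frac{9}{425} = \left(-17\right) \frac{84}{425} = - \frac{84}{25}$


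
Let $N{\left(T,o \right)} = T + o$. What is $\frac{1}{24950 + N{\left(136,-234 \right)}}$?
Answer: $\frac{1}{24852} \approx 4.0238 \cdot 10^{-5}$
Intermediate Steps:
$\frac{1}{24950 + N{\left(136,-234 \right)}} = \frac{1}{24950 + \left(136 - 234\right)} = \frac{1}{24950 - 98} = \frac{1}{24852}$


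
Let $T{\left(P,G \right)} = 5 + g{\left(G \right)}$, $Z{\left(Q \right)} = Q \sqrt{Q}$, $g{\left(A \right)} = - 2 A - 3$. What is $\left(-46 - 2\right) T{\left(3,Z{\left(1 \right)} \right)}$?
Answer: $0$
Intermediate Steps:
$g{\left(A \right)} = -3 - 2 A$
$Z{\left(Q \right)} = Q^{\frac{3}{2}}$
$T{\left(P,G \right)} = 2 - 2 G$ ($T{\left(P,G \right)} = 5 - \left(3 + 2 G\right) = 2 - 2 G$)
$\left(-46 - 2\right) T{\left(3,Z{\left(1 \right)} \right)} = \left(-46 - 2\right) \left(2 - 2 \cdot 1^{\frac{3}{2}}\right) = - 48 \left(2 - 2\right) = \left(-48\right) 0 = 0$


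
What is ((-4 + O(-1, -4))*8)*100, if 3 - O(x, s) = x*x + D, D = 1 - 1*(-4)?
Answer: -5600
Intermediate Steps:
D = 5 (D = 1 + 4 = 5)
O(x, s) = -2 - x² (O(x, s) = 3 - (x*x + 5) = 3 - (x² + 5) = 3 - (5 + x²) = 3 + (-5 - x²) = -2 - x²)
((-4 + O(-1, -4))*8)*100 = ((-4 + (-2 - 1*(-1)²))*8)*100 = ((-4 + (-2 - 1*1))*8)*100 = ((-4 + (-2 - 1))*8)*100 = ((-4 - 3)*8)*100 = -7*8*100 = -56*100 = -5600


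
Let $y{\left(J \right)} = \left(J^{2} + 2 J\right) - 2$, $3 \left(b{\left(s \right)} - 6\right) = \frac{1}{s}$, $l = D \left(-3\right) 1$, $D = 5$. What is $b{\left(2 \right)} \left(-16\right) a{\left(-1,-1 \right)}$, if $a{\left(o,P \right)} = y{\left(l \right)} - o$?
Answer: $- \frac{57424}{3} \approx -19141.0$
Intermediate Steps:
$l = -15$ ($l = 5 \left(-3\right) 1 = \left(-15\right) 1 = -15$)
$b{\left(s \right)} = 6 + \frac{1}{3 s}$
$y{\left(J \right)} = -2 + J^{2} + 2 J$
$a{\left(o,P \right)} = 193 - o$ ($a{\left(o,P \right)} = \left(-2 + \left(-15\right)^{2} + 2 \left(-15\right)\right) - o = \left(-2 + 225 - 30\right) - o = 193 - o$)
$b{\left(2 \right)} \left(-16\right) a{\left(-1,-1 \right)} = \left(6 + \frac{1}{3 \cdot 2}\right) \left(-16\right) \left(193 - -1\right) = \left(6 + \frac{1}{3} \cdot \frac{1}{2}\right) \left(-16\right) \left(193 + 1\right) = \left(6 + \frac{1}{6}\right) \left(-16\right) 194 = \frac{37}{6} \left(-16\right) 194 = \left(- \frac{296}{3}\right) 194 = - \frac{57424}{3}$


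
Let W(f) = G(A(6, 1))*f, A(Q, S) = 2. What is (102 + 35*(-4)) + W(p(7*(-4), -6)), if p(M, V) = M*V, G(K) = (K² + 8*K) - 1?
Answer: 3154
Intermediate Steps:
G(K) = -1 + K² + 8*K
W(f) = 19*f (W(f) = (-1 + 2² + 8*2)*f = (-1 + 4 + 16)*f = 19*f)
(102 + 35*(-4)) + W(p(7*(-4), -6)) = (102 + 35*(-4)) + 19*((7*(-4))*(-6)) = (102 - 140) + 19*(-28*(-6)) = -38 + 19*168 = -38 + 3192 = 3154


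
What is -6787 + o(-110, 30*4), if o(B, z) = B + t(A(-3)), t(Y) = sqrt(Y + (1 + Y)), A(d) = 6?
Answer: -6897 + sqrt(13) ≈ -6893.4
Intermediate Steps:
t(Y) = sqrt(1 + 2*Y)
o(B, z) = B + sqrt(13) (o(B, z) = B + sqrt(1 + 2*6) = B + sqrt(1 + 12) = B + sqrt(13))
-6787 + o(-110, 30*4) = -6787 + (-110 + sqrt(13)) = -6897 + sqrt(13)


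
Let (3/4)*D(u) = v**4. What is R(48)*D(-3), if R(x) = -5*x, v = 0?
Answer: 0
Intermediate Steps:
D(u) = 0 (D(u) = (4/3)*0**4 = (4/3)*0 = 0)
R(48)*D(-3) = -5*48*0 = -240*0 = 0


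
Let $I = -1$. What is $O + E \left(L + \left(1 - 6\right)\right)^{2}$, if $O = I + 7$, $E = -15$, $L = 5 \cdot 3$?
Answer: $-1494$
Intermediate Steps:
$L = 15$
$O = 6$ ($O = -1 + 7 = 6$)
$O + E \left(L + \left(1 - 6\right)\right)^{2} = 6 - 15 \left(15 + \left(1 - 6\right)\right)^{2} = 6 - 15 \left(15 - 5\right)^{2} = 6 - 15 \cdot 10^{2} = 6 - 1500 = -1494$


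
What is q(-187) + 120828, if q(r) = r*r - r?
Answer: 155984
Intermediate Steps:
q(r) = r**2 - r
q(-187) + 120828 = -187*(-1 - 187) + 120828 = -187*(-188) + 120828 = 35156 + 120828 = 155984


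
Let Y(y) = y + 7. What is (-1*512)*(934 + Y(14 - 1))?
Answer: -488448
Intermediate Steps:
Y(y) = 7 + y
(-1*512)*(934 + Y(14 - 1)) = (-1*512)*(934 + (7 + (14 - 1))) = -512*(934 + (7 + 13)) = -512*(934 + 20) = -512*954 = -488448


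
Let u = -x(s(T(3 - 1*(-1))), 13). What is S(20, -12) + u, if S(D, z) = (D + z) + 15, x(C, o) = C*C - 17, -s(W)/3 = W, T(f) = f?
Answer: -104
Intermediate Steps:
s(W) = -3*W
x(C, o) = -17 + C² (x(C, o) = C² - 17 = -17 + C²)
S(D, z) = 15 + D + z
u = -127 (u = -(-17 + (-3*(3 - 1*(-1)))²) = -(-17 + (-3*(3 + 1))²) = -(-17 + (-3*4)²) = -(-17 + (-12)²) = -(-17 + 144) = -1*127 = -127)
S(20, -12) + u = (15 + 20 - 12) - 127 = 23 - 127 = -104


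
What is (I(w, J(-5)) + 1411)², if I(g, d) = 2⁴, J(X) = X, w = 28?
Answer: 2036329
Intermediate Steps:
I(g, d) = 16
(I(w, J(-5)) + 1411)² = (16 + 1411)² = 1427² = 2036329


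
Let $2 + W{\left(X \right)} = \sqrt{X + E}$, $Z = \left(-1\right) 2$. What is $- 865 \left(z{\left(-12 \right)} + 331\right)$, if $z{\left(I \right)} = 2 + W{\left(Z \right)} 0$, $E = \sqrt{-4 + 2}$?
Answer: $-288045$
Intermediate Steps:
$E = i \sqrt{2}$ ($E = \sqrt{-2} = i \sqrt{2} \approx 1.4142 i$)
$Z = -2$
$W{\left(X \right)} = -2 + \sqrt{X + i \sqrt{2}}$
$z{\left(I \right)} = 2$ ($z{\left(I \right)} = 2 + \left(-2 + \sqrt{-2 + i \sqrt{2}}\right) 0 = 2 + 0 = 2$)
$- 865 \left(z{\left(-12 \right)} + 331\right) = - 865 \left(2 + 331\right) = \left(-865\right) 333 = -288045$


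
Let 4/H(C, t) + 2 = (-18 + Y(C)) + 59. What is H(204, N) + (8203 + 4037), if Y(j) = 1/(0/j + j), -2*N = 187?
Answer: 97394496/7957 ≈ 12240.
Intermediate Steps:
N = -187/2 (N = -1/2*187 = -187/2 ≈ -93.500)
Y(j) = 1/j (Y(j) = 1/(0 + j) = 1/j)
H(C, t) = 4/(39 + 1/C) (H(C, t) = 4/(-2 + ((-18 + 1/C) + 59)) = 4/(-2 + (41 + 1/C)) = 4/(39 + 1/C))
H(204, N) + (8203 + 4037) = 4*204/(1 + 39*204) + (8203 + 4037) = 4*204/(1 + 7956) + 12240 = 4*204/7957 + 12240 = 4*204*(1/7957) + 12240 = 816/7957 + 12240 = 97394496/7957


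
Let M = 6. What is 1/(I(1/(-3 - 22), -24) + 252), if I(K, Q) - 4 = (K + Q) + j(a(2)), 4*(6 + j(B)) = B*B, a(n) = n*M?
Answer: 25/6549 ≈ 0.0038174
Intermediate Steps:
a(n) = 6*n (a(n) = n*6 = 6*n)
j(B) = -6 + B**2/4 (j(B) = -6 + (B*B)/4 = -6 + B**2/4)
I(K, Q) = 34 + K + Q (I(K, Q) = 4 + ((K + Q) + (-6 + (6*2)**2/4)) = 4 + ((K + Q) + (-6 + (1/4)*12**2)) = 4 + ((K + Q) + (-6 + (1/4)*144)) = 4 + ((K + Q) + (-6 + 36)) = 4 + ((K + Q) + 30) = 4 + (30 + K + Q) = 34 + K + Q)
1/(I(1/(-3 - 22), -24) + 252) = 1/((34 + 1/(-3 - 22) - 24) + 252) = 1/((34 + 1/(-25) - 24) + 252) = 1/((34 - 1/25 - 24) + 252) = 1/(249/25 + 252) = 1/(6549/25) = 25/6549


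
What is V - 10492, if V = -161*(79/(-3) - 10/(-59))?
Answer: -1111493/177 ≈ -6279.6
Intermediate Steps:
V = 745591/177 (V = -161*(79*(-⅓) - 10*(-1/59)) = -161*(-79/3 + 10/59) = -161*(-4631/177) = 745591/177 ≈ 4212.4)
V - 10492 = 745591/177 - 10492 = -1111493/177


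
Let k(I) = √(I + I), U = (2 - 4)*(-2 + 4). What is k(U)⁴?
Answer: 64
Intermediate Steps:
U = -4 (U = -2*2 = -4)
k(I) = √2*√I (k(I) = √(2*I) = √2*√I)
k(U)⁴ = (√2*√(-4))⁴ = (√2*(2*I))⁴ = (2*I*√2)⁴ = 64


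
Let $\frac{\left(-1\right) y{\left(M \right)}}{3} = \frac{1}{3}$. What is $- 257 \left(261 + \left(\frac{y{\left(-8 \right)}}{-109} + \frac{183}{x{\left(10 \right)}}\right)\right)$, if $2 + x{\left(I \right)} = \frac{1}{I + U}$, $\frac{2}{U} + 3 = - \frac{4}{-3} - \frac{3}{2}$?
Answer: $- \frac{1551530588}{36733} \approx -42238.0$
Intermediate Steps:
$y{\left(M \right)} = -1$ ($y{\left(M \right)} = - \frac{3}{3} = \left(-3\right) \frac{1}{3} = -1$)
$U = - \frac{12}{19}$ ($U = \frac{2}{-3 - \left(- \frac{4}{3} + \frac{3}{2}\right)} = \frac{2}{-3 - \frac{1}{6}} = \frac{2}{- \frac{19}{6}} = 2 \left(- \frac{6}{19}\right) = - \frac{12}{19} \approx -0.63158$)
$x{\left(I \right)} = -2 + \frac{1}{- \frac{12}{19} + I}$ ($x{\left(I \right)} = -2 + \frac{1}{I - \frac{12}{19}} = -2 + \frac{1}{- \frac{12}{19} + I}$)
$- 257 \left(261 + \left(\frac{y{\left(-8 \right)}}{-109} + \frac{183}{x{\left(10 \right)}}\right)\right) = - 257 \left(261 + \left(- \frac{1}{-109} + \frac{183}{\frac{1}{-12 + 19 \cdot 10} \left(43 - 380\right)}\right)\right) = - 257 \left(261 + \left(\left(-1\right) \left(- \frac{1}{109}\right) + \frac{183}{\frac{1}{-12 + 190} \left(43 - 380\right)}\right)\right) = - 257 \left(261 + \left(\frac{1}{109} + \frac{183}{\frac{1}{178} \left(-337\right)}\right)\right) = - 257 \left(261 + \left(\frac{1}{109} + \frac{183}{- \frac{337}{178}}\right)\right) = - 257 \left(261 + \left(\frac{1}{109} + 183 \left(- \frac{178}{337}\right)\right)\right) = - 257 \left(261 + \left(\frac{1}{109} - \frac{32574}{337}\right)\right) = - 257 \left(261 - \frac{3550229}{36733}\right) = \left(-257\right) \frac{6037084}{36733} = - \frac{1551530588}{36733}$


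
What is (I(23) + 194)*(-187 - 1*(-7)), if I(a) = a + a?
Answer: -43200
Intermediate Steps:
I(a) = 2*a
(I(23) + 194)*(-187 - 1*(-7)) = (2*23 + 194)*(-187 - 1*(-7)) = (46 + 194)*(-187 + 7) = 240*(-180) = -43200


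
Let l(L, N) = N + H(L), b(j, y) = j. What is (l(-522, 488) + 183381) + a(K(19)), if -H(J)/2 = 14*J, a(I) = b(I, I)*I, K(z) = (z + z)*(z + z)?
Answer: 2283621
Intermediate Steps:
K(z) = 4*z**2 (K(z) = (2*z)*(2*z) = 4*z**2)
a(I) = I**2 (a(I) = I*I = I**2)
H(J) = -28*J
l(L, N) = N - 28*L
(l(-522, 488) + 183381) + a(K(19)) = ((488 - 28*(-522)) + 183381) + (4*19**2)**2 = ((488 + 14616) + 183381) + (4*361)**2 = (15104 + 183381) + 1444**2 = 198485 + 2085136 = 2283621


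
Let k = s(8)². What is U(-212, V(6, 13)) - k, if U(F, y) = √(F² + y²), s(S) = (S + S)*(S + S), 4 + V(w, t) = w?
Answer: -65536 + 2*√11237 ≈ -65324.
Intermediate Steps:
V(w, t) = -4 + w
s(S) = 4*S² (s(S) = (2*S)*(2*S) = 4*S²)
k = 65536 (k = (4*8²)² = (4*64)² = 256² = 65536)
U(-212, V(6, 13)) - k = √((-212)² + (-4 + 6)²) - 1*65536 = √(44944 + 2²) - 65536 = √(44944 + 4) - 65536 = √44948 - 65536 = 2*√11237 - 65536 = -65536 + 2*√11237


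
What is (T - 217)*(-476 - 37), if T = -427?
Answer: 330372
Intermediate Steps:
(T - 217)*(-476 - 37) = (-427 - 217)*(-476 - 37) = -644*(-513) = 330372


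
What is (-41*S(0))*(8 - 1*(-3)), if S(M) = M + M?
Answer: 0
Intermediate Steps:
S(M) = 2*M
(-41*S(0))*(8 - 1*(-3)) = (-82*0)*(8 - 1*(-3)) = (-41*0)*(8 + 3) = 0*11 = 0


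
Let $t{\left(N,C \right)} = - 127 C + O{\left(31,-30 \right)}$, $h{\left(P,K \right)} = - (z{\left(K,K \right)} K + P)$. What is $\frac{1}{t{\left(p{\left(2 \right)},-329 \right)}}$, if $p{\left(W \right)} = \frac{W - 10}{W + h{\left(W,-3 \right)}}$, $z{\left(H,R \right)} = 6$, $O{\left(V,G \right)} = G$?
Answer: $\frac{1}{41753} \approx 2.395 \cdot 10^{-5}$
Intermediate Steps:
$h{\left(P,K \right)} = - P - 6 K$ ($h{\left(P,K \right)} = - (6 K + P) = - (P + 6 K) = - P - 6 K$)
$p{\left(W \right)} = - \frac{5}{9} + \frac{W}{18}$ ($p{\left(W \right)} = \frac{W - 10}{W - \left(-18 + W\right)} = \frac{-10 + W}{W - \left(-18 + W\right)} = \frac{-10 + W}{18} = \left(-10 + W\right) \frac{1}{18} = - \frac{5}{9} + \frac{W}{18}$)
$t{\left(N,C \right)} = -30 - 127 C$ ($t{\left(N,C \right)} = - 127 C - 30 = -30 - 127 C$)
$\frac{1}{t{\left(p{\left(2 \right)},-329 \right)}} = \frac{1}{-30 - -41783} = \frac{1}{-30 + 41783} = \frac{1}{41753}$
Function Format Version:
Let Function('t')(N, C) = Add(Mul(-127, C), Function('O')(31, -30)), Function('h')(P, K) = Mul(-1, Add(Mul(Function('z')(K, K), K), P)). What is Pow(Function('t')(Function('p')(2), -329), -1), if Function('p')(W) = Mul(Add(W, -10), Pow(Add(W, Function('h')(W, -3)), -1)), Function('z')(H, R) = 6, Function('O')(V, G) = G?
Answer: Rational(1, 41753) ≈ 2.3950e-5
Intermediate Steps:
Function('h')(P, K) = Add(Mul(-1, P), Mul(-6, K)) (Function('h')(P, K) = Mul(-1, Add(Mul(6, K), P)) = Mul(-1, Add(P, Mul(6, K))) = Add(Mul(-1, P), Mul(-6, K)))
Function('p')(W) = Add(Rational(-5, 9), Mul(Rational(1, 18), W)) (Function('p')(W) = Mul(Add(W, -10), Pow(Add(W, Add(Mul(-1, W), Mul(-6, -3))), -1)) = Mul(Add(-10, W), Pow(Add(W, Add(Mul(-1, W), 18)), -1)) = Mul(Add(-10, W), Pow(Add(W, Add(18, Mul(-1, W))), -1)) = Mul(Add(-10, W), Pow(18, -1)) = Mul(Add(-10, W), Rational(1, 18)) = Add(Rational(-5, 9), Mul(Rational(1, 18), W)))
Function('t')(N, C) = Add(-30, Mul(-127, C)) (Function('t')(N, C) = Add(Mul(-127, C), -30) = Add(-30, Mul(-127, C)))
Pow(Function('t')(Function('p')(2), -329), -1) = Pow(Add(-30, Mul(-127, -329)), -1) = Pow(Add(-30, 41783), -1) = Pow(41753, -1) = Rational(1, 41753)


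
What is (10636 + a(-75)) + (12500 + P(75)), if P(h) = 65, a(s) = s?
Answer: 23126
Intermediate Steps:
(10636 + a(-75)) + (12500 + P(75)) = (10636 - 75) + (12500 + 65) = 10561 + 12565 = 23126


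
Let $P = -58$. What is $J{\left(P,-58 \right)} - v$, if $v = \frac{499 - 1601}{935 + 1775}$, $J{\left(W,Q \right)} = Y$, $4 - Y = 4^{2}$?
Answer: $- \frac{15709}{1355} \approx -11.593$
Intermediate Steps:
$Y = -12$ ($Y = 4 - 4^{2} = 4 - 16 = -12$)
$J{\left(W,Q \right)} = -12$
$v = - \frac{551}{1355}$ ($v = - \frac{1102}{2710} = \left(-1102\right) \frac{1}{2710} = - \frac{551}{1355} \approx -0.40664$)
$J{\left(P,-58 \right)} - v = -12 - - \frac{551}{1355} = -12 + \frac{551}{1355} = - \frac{15709}{1355}$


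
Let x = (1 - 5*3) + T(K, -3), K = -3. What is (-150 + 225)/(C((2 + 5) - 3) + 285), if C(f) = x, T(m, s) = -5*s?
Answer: 75/286 ≈ 0.26224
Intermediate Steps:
x = 1 (x = (1 - 5*3) - 5*(-3) = (1 - 15) + 15 = -14 + 15 = 1)
C(f) = 1
(-150 + 225)/(C((2 + 5) - 3) + 285) = (-150 + 225)/(1 + 285) = 75/286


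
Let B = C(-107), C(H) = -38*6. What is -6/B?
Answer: 1/38 ≈ 0.026316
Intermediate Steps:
C(H) = -228
B = -228
-6/B = -6/(-228) = -6*(-1/228) = 1/38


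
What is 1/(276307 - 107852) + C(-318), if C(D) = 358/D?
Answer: -30153286/26784345 ≈ -1.1258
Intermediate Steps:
1/(276307 - 107852) + C(-318) = 1/(276307 - 107852) + 358/(-318) = 1/168455 + 358*(-1/318) = 1/168455 - 179/159 = -30153286/26784345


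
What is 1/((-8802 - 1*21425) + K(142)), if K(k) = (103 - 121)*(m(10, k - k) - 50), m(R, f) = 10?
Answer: -1/29507 ≈ -3.3890e-5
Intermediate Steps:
K(k) = 720 (K(k) = (103 - 121)*(10 - 50) = -18*(-40) = 720)
1/((-8802 - 1*21425) + K(142)) = 1/((-8802 - 1*21425) + 720) = 1/((-8802 - 21425) + 720) = 1/(-30227 + 720) = 1/(-29507) = -1/29507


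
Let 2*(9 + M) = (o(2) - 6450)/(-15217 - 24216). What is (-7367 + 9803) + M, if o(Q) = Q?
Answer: 95707115/39433 ≈ 2427.1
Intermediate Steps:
M = -351673/39433 (M = -9 + ((2 - 6450)/(-15217 - 24216))/2 = -9 + (-6448/(-39433))/2 = -9 + (-6448*(-1/39433))/2 = -9 + (1/2)*(6448/39433) = -9 + 3224/39433 = -351673/39433 ≈ -8.9182)
(-7367 + 9803) + M = (-7367 + 9803) - 351673/39433 = 2436 - 351673/39433 = 95707115/39433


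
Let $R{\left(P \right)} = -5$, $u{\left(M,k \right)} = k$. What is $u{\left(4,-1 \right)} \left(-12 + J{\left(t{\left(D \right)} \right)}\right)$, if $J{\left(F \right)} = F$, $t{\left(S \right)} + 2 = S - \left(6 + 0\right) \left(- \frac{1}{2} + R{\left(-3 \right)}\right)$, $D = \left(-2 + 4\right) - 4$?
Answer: $-17$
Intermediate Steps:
$D = -2$ ($D = 2 - 4 = -2$)
$t{\left(S \right)} = 31 + S$ ($t{\left(S \right)} = -2 + \left(S - \left(6 + 0\right) \left(- \frac{1}{2} - 5\right)\right) = -2 + \left(S - 6 \left(\left(-1\right) \frac{1}{2} - 5\right)\right) = -2 + \left(S - 6 \left(- \frac{1}{2} - 5\right)\right) = -2 + \left(S - 6 \left(- \frac{11}{2}\right)\right) = -2 + \left(S - -33\right) = -2 + \left(S + 33\right) = -2 + \left(33 + S\right) = 31 + S$)
$u{\left(4,-1 \right)} \left(-12 + J{\left(t{\left(D \right)} \right)}\right) = - (-12 + \left(31 - 2\right)) = - (-12 + 29) = \left(-1\right) 17 = -17$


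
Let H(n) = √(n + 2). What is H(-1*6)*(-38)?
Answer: -76*I ≈ -76.0*I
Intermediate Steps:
H(n) = √(2 + n)
H(-1*6)*(-38) = √(2 - 1*6)*(-38) = √(2 - 6)*(-38) = √(-4)*(-38) = (2*I)*(-38) = -76*I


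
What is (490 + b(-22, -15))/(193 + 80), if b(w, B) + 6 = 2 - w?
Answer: 508/273 ≈ 1.8608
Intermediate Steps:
b(w, B) = -4 - w (b(w, B) = -6 + (2 - w) = -4 - w)
(490 + b(-22, -15))/(193 + 80) = (490 + (-4 - 1*(-22)))/(193 + 80) = (490 + (-4 + 22))/273 = (490 + 18)*(1/273) = 508*(1/273) = 508/273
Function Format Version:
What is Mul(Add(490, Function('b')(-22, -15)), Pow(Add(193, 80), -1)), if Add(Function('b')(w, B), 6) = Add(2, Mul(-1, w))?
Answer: Rational(508, 273) ≈ 1.8608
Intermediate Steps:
Function('b')(w, B) = Add(-4, Mul(-1, w)) (Function('b')(w, B) = Add(-6, Add(2, Mul(-1, w))) = Add(-4, Mul(-1, w)))
Mul(Add(490, Function('b')(-22, -15)), Pow(Add(193, 80), -1)) = Mul(Add(490, Add(-4, Mul(-1, -22))), Pow(Add(193, 80), -1)) = Mul(Add(490, Add(-4, 22)), Pow(273, -1)) = Mul(Add(490, 18), Rational(1, 273)) = Mul(508, Rational(1, 273)) = Rational(508, 273)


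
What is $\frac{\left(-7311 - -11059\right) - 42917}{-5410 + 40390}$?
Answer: $- \frac{39169}{34980} \approx -1.1198$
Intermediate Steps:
$\frac{\left(-7311 - -11059\right) - 42917}{-5410 + 40390} = \frac{\left(-7311 + 11059\right) - 42917}{34980} = \left(3748 - 42917\right) \frac{1}{34980} = \left(-39169\right) \frac{1}{34980} = - \frac{39169}{34980}$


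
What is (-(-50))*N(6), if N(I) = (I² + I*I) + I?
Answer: 3900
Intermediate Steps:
N(I) = I + 2*I² (N(I) = (I² + I²) + I = 2*I² + I = I + 2*I²)
(-(-50))*N(6) = (-(-50))*(6*(1 + 2*6)) = (-5*(-10))*(6*(1 + 12)) = 50*(6*13) = 50*78 = 3900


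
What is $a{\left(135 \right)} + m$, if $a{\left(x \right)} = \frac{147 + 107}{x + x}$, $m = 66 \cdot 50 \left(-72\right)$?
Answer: $- \frac{32075873}{135} \approx -2.376 \cdot 10^{5}$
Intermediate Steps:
$m = -237600$ ($m = 3300 \left(-72\right) = -237600$)
$a{\left(x \right)} = \frac{127}{x}$ ($a{\left(x \right)} = \frac{254}{2 x} = 254 \frac{1}{2 x} = \frac{127}{x}$)
$a{\left(135 \right)} + m = \frac{127}{135} - 237600 = - \frac{32075873}{135}$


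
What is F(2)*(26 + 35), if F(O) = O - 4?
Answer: -122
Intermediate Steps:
F(O) = -4 + O
F(2)*(26 + 35) = (-4 + 2)*(26 + 35) = -2*61 = -122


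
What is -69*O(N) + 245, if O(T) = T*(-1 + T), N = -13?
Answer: -12313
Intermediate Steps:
-69*O(N) + 245 = -(-897)*(-1 - 13) + 245 = -(-897)*(-14) + 245 = -69*182 + 245 = -12558 + 245 = -12313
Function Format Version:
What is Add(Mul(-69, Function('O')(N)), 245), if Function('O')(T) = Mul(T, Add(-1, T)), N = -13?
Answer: -12313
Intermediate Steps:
Add(Mul(-69, Function('O')(N)), 245) = Add(Mul(-69, Mul(-13, Add(-1, -13))), 245) = Add(Mul(-69, Mul(-13, -14)), 245) = Add(Mul(-69, 182), 245) = Add(-12558, 245) = -12313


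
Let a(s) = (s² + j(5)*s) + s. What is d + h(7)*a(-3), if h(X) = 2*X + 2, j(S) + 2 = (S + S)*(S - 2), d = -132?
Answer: -1380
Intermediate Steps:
j(S) = -2 + 2*S*(-2 + S) (j(S) = -2 + (S + S)*(S - 2) = -2 + (2*S)*(-2 + S) = -2 + 2*S*(-2 + S))
a(s) = s² + 29*s (a(s) = (s² + (-2 - 4*5 + 2*5²)*s) + s = (s² + (-2 - 20 + 2*25)*s) + s = (s² + (-2 - 20 + 50)*s) + s = (s² + 28*s) + s = s² + 29*s)
h(X) = 2 + 2*X
d + h(7)*a(-3) = -132 + (2 + 2*7)*(-3*(29 - 3)) = -132 + (2 + 14)*(-3*26) = -132 + 16*(-78) = -132 - 1248 = -1380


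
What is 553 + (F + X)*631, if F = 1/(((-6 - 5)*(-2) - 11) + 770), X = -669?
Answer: -329258035/781 ≈ -4.2159e+5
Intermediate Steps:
F = 1/781 (F = 1/((-11*(-2) - 11) + 770) = 1/((22 - 11) + 770) = 1/(11 + 770) = 1/781 ≈ 0.0012804)
553 + (F + X)*631 = 553 + (1/781 - 669)*631 = 553 - 522488/781*631 = 553 - 329689928/781 = -329258035/781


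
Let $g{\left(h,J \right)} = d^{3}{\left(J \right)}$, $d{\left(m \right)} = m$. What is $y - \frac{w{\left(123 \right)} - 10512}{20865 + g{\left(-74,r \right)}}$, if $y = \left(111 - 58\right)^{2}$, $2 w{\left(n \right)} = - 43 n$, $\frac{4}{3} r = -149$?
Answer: $\frac{82377635917}{29326421} \approx 2809.0$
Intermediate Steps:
$r = - \frac{447}{4}$ ($r = \frac{3}{4} \left(-149\right) = - \frac{447}{4} \approx -111.75$)
$w{\left(n \right)} = - \frac{43 n}{2}$ ($w{\left(n \right)} = \frac{\left(-43\right) n}{2} = - \frac{43 n}{2}$)
$g{\left(h,J \right)} = J^{3}$
$y = 2809$ ($y = 53^{2} = 2809$)
$y - \frac{w{\left(123 \right)} - 10512}{20865 + g{\left(-74,r \right)}} = 2809 - \frac{\left(- \frac{43}{2}\right) 123 - 10512}{20865 + \left(- \frac{447}{4}\right)^{3}} = 2809 - \frac{- \frac{5289}{2} - 10512}{20865 - \frac{89314623}{64}} = 2809 - - \frac{26313}{2 \left(- \frac{87979263}{64}\right)} = 2809 - \left(- \frac{26313}{2}\right) \left(- \frac{64}{87979263}\right) = 2809 - \frac{280672}{29326421} = \frac{82377635917}{29326421}$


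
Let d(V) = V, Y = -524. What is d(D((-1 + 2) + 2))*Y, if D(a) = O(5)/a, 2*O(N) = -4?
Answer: 1048/3 ≈ 349.33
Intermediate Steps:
O(N) = -2 (O(N) = (½)*(-4) = -2)
D(a) = -2/a
d(D((-1 + 2) + 2))*Y = -2/((-1 + 2) + 2)*(-524) = -2/(1 + 2)*(-524) = -2/3*(-524) = -2*⅓*(-524) = -⅔*(-524) = 1048/3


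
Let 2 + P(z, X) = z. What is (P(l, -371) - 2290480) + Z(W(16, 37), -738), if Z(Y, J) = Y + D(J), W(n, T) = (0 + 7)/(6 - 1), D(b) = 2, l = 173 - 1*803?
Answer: -11455543/5 ≈ -2.2911e+6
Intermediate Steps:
l = -630 (l = 173 - 803 = -630)
P(z, X) = -2 + z
W(n, T) = 7/5
Z(Y, J) = 2 + Y (Z(Y, J) = Y + 2 = 2 + Y)
(P(l, -371) - 2290480) + Z(W(16, 37), -738) = ((-2 - 630) - 2290480) + (2 + 7/5) = (-632 - 2290480) + 17/5 = -2291112 + 17/5 = -11455543/5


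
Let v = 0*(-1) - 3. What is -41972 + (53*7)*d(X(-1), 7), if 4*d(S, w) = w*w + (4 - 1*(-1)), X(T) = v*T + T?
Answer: -73927/2 ≈ -36964.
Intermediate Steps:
v = -3 (v = 0 - 3 = -3)
X(T) = -2*T (X(T) = -3*T + T = -2*T)
d(S, w) = 5/4 + w**2/4 (d(S, w) = (w*w + (4 - 1*(-1)))/4 = (w**2 + (4 + 1))/4 = (w**2 + 5)/4 = (5 + w**2)/4 = 5/4 + w**2/4)
-41972 + (53*7)*d(X(-1), 7) = -41972 + (53*7)*(5/4 + (1/4)*7**2) = -41972 + 371*(5/4 + (1/4)*49) = -41972 + 371*(5/4 + 49/4) = -41972 + 371*(27/2) = -41972 + 10017/2 = -73927/2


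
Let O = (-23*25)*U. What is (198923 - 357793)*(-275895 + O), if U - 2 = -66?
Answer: 37985022650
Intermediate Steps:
U = -64 (U = 2 - 66 = -64)
O = 36800 (O = -23*25*(-64) = -575*(-64) = 36800)
(198923 - 357793)*(-275895 + O) = (198923 - 357793)*(-275895 + 36800) = -158870*(-239095) = 37985022650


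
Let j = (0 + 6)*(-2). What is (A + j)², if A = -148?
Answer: 25600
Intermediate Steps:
j = -12 (j = 6*(-2) = -12)
(A + j)² = (-148 - 12)² = (-160)² = 25600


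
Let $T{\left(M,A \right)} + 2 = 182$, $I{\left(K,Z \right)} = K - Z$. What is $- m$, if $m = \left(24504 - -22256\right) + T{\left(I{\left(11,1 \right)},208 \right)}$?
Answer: $-46940$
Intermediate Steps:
$T{\left(M,A \right)} = 180$ ($T{\left(M,A \right)} = -2 + 182 = 180$)
$m = 46940$ ($m = \left(24504 - -22256\right) + 180 = \left(24504 + 22256\right) + 180 = 46760 + 180 = 46940$)
$- m = \left(-1\right) 46940 = -46940$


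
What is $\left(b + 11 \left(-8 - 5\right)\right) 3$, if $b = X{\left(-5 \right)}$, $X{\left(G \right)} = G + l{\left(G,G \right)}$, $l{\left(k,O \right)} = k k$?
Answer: $-369$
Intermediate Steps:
$l{\left(k,O \right)} = k^{2}$
$X{\left(G \right)} = G + G^{2}$
$b = 20$ ($b = - 5 \left(1 - 5\right) = \left(-5\right) \left(-4\right) = 20$)
$\left(b + 11 \left(-8 - 5\right)\right) 3 = \left(20 + 11 \left(-8 - 5\right)\right) 3 = \left(20 + 11 \left(-13\right)\right) 3 = \left(20 - 143\right) 3 = \left(-123\right) 3 = -369$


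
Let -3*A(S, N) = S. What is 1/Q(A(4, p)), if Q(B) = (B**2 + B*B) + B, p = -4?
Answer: 9/20 ≈ 0.45000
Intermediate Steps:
A(S, N) = -S/3
Q(B) = B + 2*B**2 (Q(B) = (B**2 + B**2) + B = 2*B**2 + B = B + 2*B**2)
1/Q(A(4, p)) = 1/((-1/3*4)*(1 + 2*(-1/3*4))) = 1/(-4*(1 + 2*(-4/3))/3) = 1/(-4*(1 - 8/3)/3) = 1/(-4/3*(-5/3)) = 1/(20/9) = 9/20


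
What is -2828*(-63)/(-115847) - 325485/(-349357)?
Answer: -242934453/400712479 ≈ -0.60626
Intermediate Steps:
-2828*(-63)/(-115847) - 325485/(-349357) = 178164*(-1/115847) - 325485*(-1/349357) = -1764/1147 + 325485/349357 = -242934453/400712479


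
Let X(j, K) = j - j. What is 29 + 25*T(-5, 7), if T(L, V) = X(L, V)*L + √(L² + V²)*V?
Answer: 29 + 175*√74 ≈ 1534.4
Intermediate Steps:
X(j, K) = 0
T(L, V) = V*√(L² + V²) (T(L, V) = 0*L + √(L² + V²)*V = 0 + V*√(L² + V²) = V*√(L² + V²))
29 + 25*T(-5, 7) = 29 + 25*(7*√((-5)² + 7²)) = 29 + 25*(7*√(25 + 49)) = 29 + 25*(7*√74) = 29 + 175*√74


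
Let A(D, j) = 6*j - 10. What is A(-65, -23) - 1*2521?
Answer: -2669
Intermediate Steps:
A(D, j) = -10 + 6*j
A(-65, -23) - 1*2521 = (-10 + 6*(-23)) - 1*2521 = (-10 - 138) - 2521 = -148 - 2521 = -2669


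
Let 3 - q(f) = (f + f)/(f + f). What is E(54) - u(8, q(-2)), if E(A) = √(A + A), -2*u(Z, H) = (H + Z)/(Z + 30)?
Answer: 5/38 + 6*√3 ≈ 10.524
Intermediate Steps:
q(f) = 2 (q(f) = 3 - (f + f)/(f + f) = 3 - 2*f/(2*f) = 3 - 2*f*1/(2*f) = 3 - 1*1 = 3 - 1 = 2)
u(Z, H) = -(H + Z)/(2*(30 + Z)) (u(Z, H) = -(H + Z)/(2*(Z + 30)) = -(H + Z)/(2*(30 + Z)))
E(A) = √2*√A (E(A) = √(2*A) = √2*√A)
E(54) - u(8, q(-2)) = √2*√54 - (-1*2 - 1*8)/(2*(30 + 8)) = √2*(3*√6) - (-2 - 8)/(2*38) = 6*√3 - (-10)/(2*38) = 6*√3 - 1*(-5/38) = 6*√3 + 5/38 = 5/38 + 6*√3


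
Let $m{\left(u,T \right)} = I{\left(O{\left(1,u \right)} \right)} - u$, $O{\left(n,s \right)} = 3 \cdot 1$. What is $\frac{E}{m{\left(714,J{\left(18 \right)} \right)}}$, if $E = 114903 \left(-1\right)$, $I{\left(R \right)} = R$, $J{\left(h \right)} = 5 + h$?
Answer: $\frac{12767}{79} \approx 161.61$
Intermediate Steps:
$O{\left(n,s \right)} = 3$
$m{\left(u,T \right)} = 3 - u$
$E = -114903$
$\frac{E}{m{\left(714,J{\left(18 \right)} \right)}} = - \frac{114903}{3 - 714} = - \frac{114903}{-711} = \left(-114903\right) \left(- \frac{1}{711}\right) = \frac{12767}{79}$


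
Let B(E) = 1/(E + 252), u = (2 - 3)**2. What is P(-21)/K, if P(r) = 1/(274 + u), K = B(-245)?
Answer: 7/275 ≈ 0.025455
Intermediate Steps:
u = 1 (u = (-1)**2 = 1)
B(E) = 1/(252 + E)
K = 1/7 (K = 1/(252 - 245) = 1/7 ≈ 0.14286)
P(r) = 1/275 (P(r) = 1/(274 + 1) = 1/275)
P(-21)/K = 1/(275*(1/7)) = (1/275)*7 = 7/275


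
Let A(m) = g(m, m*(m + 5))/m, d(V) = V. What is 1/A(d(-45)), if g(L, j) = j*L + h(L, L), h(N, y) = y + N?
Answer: 1/1802 ≈ 0.00055494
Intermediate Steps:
h(N, y) = N + y
g(L, j) = 2*L + L*j (g(L, j) = j*L + (L + L) = L*j + 2*L = 2*L + L*j)
A(m) = 2 + m*(5 + m) (A(m) = (m*(2 + m*(m + 5)))/m = (m*(2 + m*(5 + m)))/m = 2 + m*(5 + m))
1/A(d(-45)) = 1/(2 - 45*(5 - 45)) = 1/(2 - 45*(-40)) = 1/(2 + 1800) = 1/1802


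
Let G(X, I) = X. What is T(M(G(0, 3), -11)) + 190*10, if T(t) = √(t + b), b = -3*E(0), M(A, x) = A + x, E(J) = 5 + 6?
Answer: 1900 + 2*I*√11 ≈ 1900.0 + 6.6332*I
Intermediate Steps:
E(J) = 11
b = -33 (b = -3*11 = -33)
T(t) = √(-33 + t) (T(t) = √(t - 33) = √(-33 + t))
T(M(G(0, 3), -11)) + 190*10 = √(-33 + (0 - 11)) + 190*10 = √(-33 - 11) + 1900 = √(-44) + 1900 = 2*I*√11 + 1900 = 1900 + 2*I*√11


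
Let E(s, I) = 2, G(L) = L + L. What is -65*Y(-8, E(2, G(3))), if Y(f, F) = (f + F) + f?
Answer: 910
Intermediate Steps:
G(L) = 2*L
Y(f, F) = F + 2*f (Y(f, F) = (F + f) + f = F + 2*f)
-65*Y(-8, E(2, G(3))) = -65*(2 + 2*(-8)) = -65*(2 - 16) = -65*(-14) = 910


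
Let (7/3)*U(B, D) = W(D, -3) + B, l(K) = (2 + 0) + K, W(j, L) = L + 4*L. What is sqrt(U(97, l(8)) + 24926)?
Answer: 2*sqrt(305774)/7 ≈ 157.99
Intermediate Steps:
W(j, L) = 5*L
l(K) = 2 + K
U(B, D) = -45/7 + 3*B/7 (U(B, D) = 3*(5*(-3) + B)/7 = 3*(-15 + B)/7 = -45/7 + 3*B/7)
sqrt(U(97, l(8)) + 24926) = sqrt((-45/7 + (3/7)*97) + 24926) = sqrt((-45/7 + 291/7) + 24926) = sqrt(246/7 + 24926) = sqrt(174728/7) = 2*sqrt(305774)/7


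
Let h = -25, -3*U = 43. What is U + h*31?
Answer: -2368/3 ≈ -789.33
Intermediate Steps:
U = -43/3 (U = -⅓*43 = -43/3 ≈ -14.333)
U + h*31 = -43/3 - 25*31 = -43/3 - 775 = -2368/3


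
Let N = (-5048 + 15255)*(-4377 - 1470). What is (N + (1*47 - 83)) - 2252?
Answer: -59682617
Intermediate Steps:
N = -59680329 (N = 10207*(-5847) = -59680329)
(N + (1*47 - 83)) - 2252 = (-59680329 + (1*47 - 83)) - 2252 = (-59680329 + (47 - 83)) - 2252 = (-59680329 - 36) - 2252 = -59680365 - 2252 = -59682617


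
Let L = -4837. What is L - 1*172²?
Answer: -34421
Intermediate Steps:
L - 1*172² = -4837 - 1*172² = -4837 - 1*29584 = -4837 - 29584 = -34421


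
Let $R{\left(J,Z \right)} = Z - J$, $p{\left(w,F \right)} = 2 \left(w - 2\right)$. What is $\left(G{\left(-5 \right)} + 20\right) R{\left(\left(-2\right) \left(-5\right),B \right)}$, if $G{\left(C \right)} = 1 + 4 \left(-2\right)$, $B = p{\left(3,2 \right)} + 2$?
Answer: $-78$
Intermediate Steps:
$p{\left(w,F \right)} = -4 + 2 w$ ($p{\left(w,F \right)} = 2 \left(-2 + w\right) = -4 + 2 w$)
$B = 4$ ($B = \left(-4 + 2 \cdot 3\right) + 2 = \left(-4 + 6\right) + 2 = 2 + 2 = 4$)
$G{\left(C \right)} = -7$ ($G{\left(C \right)} = 1 - 8 = -7$)
$\left(G{\left(-5 \right)} + 20\right) R{\left(\left(-2\right) \left(-5\right),B \right)} = \left(-7 + 20\right) \left(4 - \left(-2\right) \left(-5\right)\right) = 13 \left(4 - 10\right) = 13 \left(-6\right) = -78$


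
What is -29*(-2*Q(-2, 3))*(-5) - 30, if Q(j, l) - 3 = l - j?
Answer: -2350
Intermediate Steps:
Q(j, l) = 3 + l - j (Q(j, l) = 3 + (l - j) = 3 + l - j)
-29*(-2*Q(-2, 3))*(-5) - 30 = -29*(-2*(3 + 3 - 1*(-2)))*(-5) - 30 = -29*(-2*(3 + 3 + 2))*(-5) - 30 = -29*(-2*8)*(-5) - 30 = -(-464)*(-5) - 30 = -29*80 - 30 = -2320 - 30 = -2350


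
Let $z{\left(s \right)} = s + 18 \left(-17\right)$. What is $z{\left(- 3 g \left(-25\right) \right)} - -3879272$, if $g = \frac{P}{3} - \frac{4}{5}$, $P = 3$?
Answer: $3878981$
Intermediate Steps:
$g = \frac{1}{5}$ ($g = \frac{3}{3} - \frac{4}{5} = 3 \cdot \frac{1}{3} - \frac{4}{5} = 1 - \frac{4}{5} = \frac{1}{5} \approx 0.2$)
$z{\left(s \right)} = -306 + s$ ($z{\left(s \right)} = s - 306 = -306 + s$)
$z{\left(- 3 g \left(-25\right) \right)} - -3879272 = \left(-306 + \left(-3\right) \frac{1}{5} \left(-25\right)\right) - -3879272 = \left(-306 - -15\right) + 3879272 = \left(-306 + 15\right) + 3879272 = -291 + 3879272 = 3878981$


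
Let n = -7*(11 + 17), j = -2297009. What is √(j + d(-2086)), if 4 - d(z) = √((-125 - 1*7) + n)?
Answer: √(-2297005 - 2*I*√82) ≈ 0.006 - 1515.6*I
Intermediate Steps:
n = -196 (n = -7*28 = -196)
d(z) = 4 - 2*I*√82 (d(z) = 4 - √((-125 - 1*7) - 196) = 4 - √((-125 - 7) - 196) = 4 - √(-132 - 196) = 4 - √(-328) = 4 - 2*I*√82)
√(j + d(-2086)) = √(-2297009 + (4 - 2*I*√82)) = √(-2297005 - 2*I*√82)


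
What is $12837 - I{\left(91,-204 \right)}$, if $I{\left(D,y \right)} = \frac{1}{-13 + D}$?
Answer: $\frac{1001285}{78} \approx 12837.0$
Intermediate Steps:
$12837 - I{\left(91,-204 \right)} = 12837 - \frac{1}{-13 + 91} = 12837 - \frac{1}{78} = \frac{1001285}{78}$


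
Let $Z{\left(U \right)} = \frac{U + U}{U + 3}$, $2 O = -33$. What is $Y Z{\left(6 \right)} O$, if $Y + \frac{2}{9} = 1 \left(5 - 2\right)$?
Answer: $- \frac{550}{9} \approx -61.111$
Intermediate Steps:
$O = - \frac{33}{2}$ ($O = \frac{1}{2} \left(-33\right) = - \frac{33}{2} \approx -16.5$)
$Z{\left(U \right)} = \frac{2 U}{3 + U}$
$Y = \frac{25}{9}$ ($Y = - \frac{2}{9} + 1 \left(5 - 2\right) = - \frac{2}{9} + 1 \cdot 3 = - \frac{2}{9} + 3 = \frac{25}{9} \approx 2.7778$)
$Y Z{\left(6 \right)} O = \frac{25 \cdot 2 \cdot 6 \frac{1}{3 + 6}}{9} \left(- \frac{33}{2}\right) = \frac{25 \cdot 2 \cdot 6 \cdot \frac{1}{9}}{9} \left(- \frac{33}{2}\right) = \frac{25}{9} \cdot \frac{4}{3} \left(- \frac{33}{2}\right) = \frac{100}{27} \left(- \frac{33}{2}\right) = - \frac{550}{9}$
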